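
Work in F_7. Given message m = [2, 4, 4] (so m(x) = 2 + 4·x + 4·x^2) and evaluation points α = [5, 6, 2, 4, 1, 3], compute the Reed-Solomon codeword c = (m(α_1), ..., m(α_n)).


c = [3, 2, 5, 5, 3, 1]

Message polynomial: m(x) = 2 + 4·x + 4·x^2 (mod 7).
For each evaluation point α_i, compute m(α_i) mod 7:
  α_1 = 5: Horner steps 4 → 3 → 3, so m(5) = 3.
  α_2 = 6: Horner steps 4 → 0 → 2, so m(6) = 2.
  α_3 = 2: Horner steps 4 → 5 → 5, so m(2) = 5.
  α_4 = 4: Horner steps 4 → 6 → 5, so m(4) = 5.
  α_5 = 1: Horner steps 4 → 1 → 3, so m(1) = 3.
  α_6 = 3: Horner steps 4 → 2 → 1, so m(3) = 1.
Codeword c = [3, 2, 5, 5, 3, 1] ∈ F_7^6.


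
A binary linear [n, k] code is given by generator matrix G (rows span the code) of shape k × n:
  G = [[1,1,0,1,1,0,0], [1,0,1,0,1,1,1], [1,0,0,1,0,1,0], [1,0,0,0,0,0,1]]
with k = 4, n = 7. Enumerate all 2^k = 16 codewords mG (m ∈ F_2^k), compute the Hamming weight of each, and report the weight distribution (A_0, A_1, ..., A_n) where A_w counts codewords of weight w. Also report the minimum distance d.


Weight distribution: A_0 = 1, A_2 = 2, A_3 = 4, A_4 = 5, A_5 = 4. Minimum distance d = 2.

Enumerate all 2^4 = 16 messages m ∈ F_2^4.
For each, compute codeword c = mG in F_2^7, then tally its weight.
  m = 0000 → c = 0000000, weight = 0.
  m = 1000 → c = 1101100, weight = 4.
  m = 0100 → c = 1010111, weight = 5.
  m = 1100 → c = 0111011, weight = 5.
  m = 0010 → c = 1001010, weight = 3.
  m = 1010 → c = 0100110, weight = 3.
  m = 0110 → c = 0011101, weight = 4.
  m = 1110 → c = 1110001, weight = 4.
  m = 0001 → c = 1000001, weight = 2.
  m = 1001 → c = 0101101, weight = 4.
  m = 0101 → c = 0010110, weight = 3.
  m = 1101 → c = 1111010, weight = 5.
  m = 0011 → c = 0001011, weight = 3.
  m = 1011 → c = 1100111, weight = 5.
  m = 0111 → c = 1011100, weight = 4.
  m = 1111 → c = 0110000, weight = 2.
Tally weights:
  weight 0: 1 codewords.
  weight 2: 2 codewords.
  weight 3: 4 codewords.
  weight 4: 5 codewords.
  weight 5: 4 codewords.
Minimum distance d = smallest w > 0 with A_w > 0 = 2.
Sanity: Σ A_w = 16 = 2^4 = 16 ✓.


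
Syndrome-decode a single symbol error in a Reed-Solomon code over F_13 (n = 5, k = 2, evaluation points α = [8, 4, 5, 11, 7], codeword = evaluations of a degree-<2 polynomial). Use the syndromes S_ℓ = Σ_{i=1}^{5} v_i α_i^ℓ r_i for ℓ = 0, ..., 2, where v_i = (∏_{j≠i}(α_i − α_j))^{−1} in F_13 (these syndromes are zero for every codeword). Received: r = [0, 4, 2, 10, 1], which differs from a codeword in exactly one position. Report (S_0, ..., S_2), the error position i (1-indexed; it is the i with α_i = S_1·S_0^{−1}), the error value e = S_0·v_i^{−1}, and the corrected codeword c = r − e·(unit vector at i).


S = (4, 7, 9), error at position 3, error magnitude e = 12, c = [0, 4, 3, 10, 1].

Step 1: column multipliers v_i = (∏_{j≠i}(α_i − α_j))^{−1} mod 13.
  i = 1 (α = 8): (8−4)(8−5)(8−11)(8−7) = 4·3·(−3)·1 = −36 ≡ 3, so v_1 = 3^{−1} = 9 (mod 13).
  i = 2 (α = 4): (4−8)(4−5)(4−11)(4−7) = (−4)·(−1)·(−7)·(−3) = 84 ≡ 6, so v_2 = 6^{−1} = 11 (mod 13).
  i = 3 (α = 5): (5−8)(5−4)(5−11)(5−7) = (−3)·1·(−6)·(−2) = −36 ≡ 3, so v_3 = 3^{−1} = 9 (mod 13).
  i = 4 (α = 11): (11−8)(11−4)(11−5)(11−7) = 3·7·6·4 = 504 ≡ 10, so v_4 = 10^{−1} = 4 (mod 13).
  i = 5 (α = 7): (7−8)(7−4)(7−5)(7−11) = (−1)·3·2·(−4) = 24 ≡ 11, so v_5 = 11^{−1} = 6 (mod 13).
  v = [9, 11, 9, 4, 6].
Step 2: syndromes of r = [0, 4, 2, 10, 1] (all sums mod 13).
  S_0 = Σ v_i r_i = 9·0 + 11·4 + 9·2 + 4·10 + 6·1 = 108 ≡ 4.
  S_1 = Σ v_i α_i r_i = 9·8·0 + 11·4·4 + 9·5·2 + 4·11·10 + 6·7·1 = 748 ≡ 7.
  α_i^2 mod 13 = [12, 3, 12, 4, 10].
  S_2 = Σ v_i α_i^2 r_i = 9·12·0 + 11·3·4 + 9·12·2 + 4·4·10 + 6·10·1 = 568 ≡ 9.
  S = (4, 7, 9) ≠ 0, so r is not a codeword (an error is present).
Step 3: locate the error. For a single error e at position i, S_ℓ = v_i·e·α_i^ℓ, so α_err = S_1/S_0.
  S_0^{−1} = 4^{−1} = 10 (mod 13), so α_err = 7·10 = 70 ≡ 5 = α_3. Error position i = 3.
  Consistency check: S_2/S_1 = 9·2 = 18 ≡ 5 = α_err ✓ (single-error assumption holds).
Step 4: error magnitude e = S_0/v_3 = S_0·∏_{j≠3}(α_3 − α_j) = 4·3 = 12 ≡ 12 (mod 13).
Step 5: correct position 3: c_3 = r_3 − e = 2 − 12 ≡ 3 (mod 13). Hence c = [0, 4, 3, 10, 1].
  Check: interpolating c through the α_i gives m(x) = 8 + 12·x (degree < 2) with m(α_i) = c_i for every i, so c is indeed a codeword.


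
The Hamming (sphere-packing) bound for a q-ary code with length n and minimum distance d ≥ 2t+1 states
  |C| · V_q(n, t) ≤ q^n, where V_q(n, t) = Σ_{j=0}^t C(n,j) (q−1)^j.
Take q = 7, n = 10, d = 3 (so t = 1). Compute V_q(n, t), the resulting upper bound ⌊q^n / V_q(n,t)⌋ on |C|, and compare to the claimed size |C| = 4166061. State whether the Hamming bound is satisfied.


V_q(n, t) = 61, q^n = 282475249, Hamming bound = 4630741, |C| = 4166061 ≤ bound (satisfied).

Step 1: Compute V_q(n, t) = Σ_{j=0}^1 C(n, j) (q−1)^j.
  j = 0: C(10,0)·(6)^0 = 1·1 = 1.
  j = 1: C(10,1)·(6)^1 = 10·6 = 60.
  V_q(n, t) = 1 + 60 = 61.
Step 2: q^n = 7^10 = 282475249.
Step 3: Hamming bound ⌊q^n / V_q(n,t)⌋ = ⌊282475249/61⌋ = 4630741.
Step 4: Compare |C| = 4166061 to 4630741: satisfied.
The claimed |C| lies below the Hamming bound.


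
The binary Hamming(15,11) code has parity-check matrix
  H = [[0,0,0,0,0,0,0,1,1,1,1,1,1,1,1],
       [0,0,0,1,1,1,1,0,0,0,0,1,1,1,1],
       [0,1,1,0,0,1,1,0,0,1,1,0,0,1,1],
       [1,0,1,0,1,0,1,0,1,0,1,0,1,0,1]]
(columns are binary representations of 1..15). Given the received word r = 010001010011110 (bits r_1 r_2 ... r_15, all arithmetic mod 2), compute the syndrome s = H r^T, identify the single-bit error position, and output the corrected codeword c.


s = (1, 0, 0, 0)^T, error position = 8, corrected codeword c = 010001000011110

Compute s = H r^T mod 2 one row at a time:
  s_1 = 1 + 0 + 0 + 1 + 1 + 1 + 1 + 0 = 5 ≡ 1 (mod 2).
  s_2 = 0 + 0 + 1 + 0 + 1 + 1 + 1 + 0 = 4 ≡ 0 (mod 2).
  s_3 = 1 + 0 + 1 + 0 + 0 + 1 + 1 + 0 = 4 ≡ 0 (mod 2).
  s_4 = 0 + 0 + 0 + 0 + 0 + 1 + 1 + 0 = 2 ≡ 0 (mod 2).
s = (1, 0, 0, 0)^T — this equals column 8 of H (binary 1000), so error is at position 8.
Correct: flip bit 8 of r = 010001010011110 to get c = 010001000011110.


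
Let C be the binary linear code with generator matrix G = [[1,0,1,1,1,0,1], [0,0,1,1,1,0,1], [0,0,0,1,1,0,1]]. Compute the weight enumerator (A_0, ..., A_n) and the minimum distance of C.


Weight distribution: A_0 = 1, A_1 = 2, A_2 = 1, A_3 = 1, A_4 = 2, A_5 = 1. Minimum distance d = 1.

Enumerate all 2^3 = 8 messages m ∈ F_2^3.
For each, compute codeword c = mG in F_2^7, then tally its weight.
  m = 000 → c = 0000000, weight = 0.
  m = 100 → c = 1011101, weight = 5.
  m = 010 → c = 0011101, weight = 4.
  m = 110 → c = 1000000, weight = 1.
  m = 001 → c = 0001101, weight = 3.
  m = 101 → c = 1010000, weight = 2.
  m = 011 → c = 0010000, weight = 1.
  m = 111 → c = 1001101, weight = 4.
Tally weights:
  weight 0: 1 codewords.
  weight 1: 2 codewords.
  weight 2: 1 codewords.
  weight 3: 1 codewords.
  weight 4: 2 codewords.
  weight 5: 1 codewords.
Minimum distance d = smallest w > 0 with A_w > 0 = 1.
Sanity: Σ A_w = 8 = 2^3 = 8 ✓.


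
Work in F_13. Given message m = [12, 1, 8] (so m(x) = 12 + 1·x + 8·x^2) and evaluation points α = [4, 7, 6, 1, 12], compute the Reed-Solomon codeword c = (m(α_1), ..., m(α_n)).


c = [1, 8, 7, 8, 6]

Message polynomial: m(x) = 12 + 1·x + 8·x^2 (mod 13).
For each evaluation point α_i, compute m(α_i) mod 13:
  α_1 = 4: Horner steps 8 → 7 → 1, so m(4) = 1.
  α_2 = 7: Horner steps 8 → 5 → 8, so m(7) = 8.
  α_3 = 6: Horner steps 8 → 10 → 7, so m(6) = 7.
  α_4 = 1: Horner steps 8 → 9 → 8, so m(1) = 8.
  α_5 = 12: Horner steps 8 → 6 → 6, so m(12) = 6.
Codeword c = [1, 8, 7, 8, 6] ∈ F_13^5.


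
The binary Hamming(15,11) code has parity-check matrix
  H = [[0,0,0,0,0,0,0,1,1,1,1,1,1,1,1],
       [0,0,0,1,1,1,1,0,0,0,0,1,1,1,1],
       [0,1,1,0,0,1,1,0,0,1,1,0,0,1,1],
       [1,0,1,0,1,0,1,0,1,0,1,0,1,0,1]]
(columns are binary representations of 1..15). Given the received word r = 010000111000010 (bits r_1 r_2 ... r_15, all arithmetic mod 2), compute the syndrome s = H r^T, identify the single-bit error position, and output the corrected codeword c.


s = (1, 0, 1, 0)^T, error position = 10, corrected codeword c = 010000111100010

Compute s = H r^T mod 2 one row at a time:
  s_1 = 1 + 1 + 0 + 0 + 0 + 0 + 1 + 0 = 3 ≡ 1 (mod 2).
  s_2 = 0 + 0 + 0 + 1 + 0 + 0 + 1 + 0 = 2 ≡ 0 (mod 2).
  s_3 = 1 + 0 + 0 + 1 + 0 + 0 + 1 + 0 = 3 ≡ 1 (mod 2).
  s_4 = 0 + 0 + 0 + 1 + 1 + 0 + 0 + 0 = 2 ≡ 0 (mod 2).
s = (1, 0, 1, 0)^T — this equals column 10 of H (binary 1010), so error is at position 10.
Correct: flip bit 10 of r = 010000111000010 to get c = 010000111100010.


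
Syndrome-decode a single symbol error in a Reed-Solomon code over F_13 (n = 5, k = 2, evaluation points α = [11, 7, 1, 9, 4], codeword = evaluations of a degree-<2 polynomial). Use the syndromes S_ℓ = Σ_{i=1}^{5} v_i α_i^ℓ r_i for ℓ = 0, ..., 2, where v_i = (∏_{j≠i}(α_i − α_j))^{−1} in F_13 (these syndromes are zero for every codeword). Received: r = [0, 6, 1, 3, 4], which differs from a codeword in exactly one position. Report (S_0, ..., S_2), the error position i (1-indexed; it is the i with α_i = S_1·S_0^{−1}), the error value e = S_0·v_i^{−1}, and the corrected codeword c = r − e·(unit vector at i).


S = (9, 9, 9), error at position 3, error magnitude e = 12, c = [0, 6, 2, 3, 4].

Step 1: column multipliers v_i = (∏_{j≠i}(α_i − α_j))^{−1} mod 13.
  i = 1 (α = 11): (11−7)(11−1)(11−9)(11−4) = 4·10·2·7 = 560 ≡ 1, so v_1 = 1^{−1} = 1 (mod 13).
  i = 2 (α = 7): (7−11)(7−1)(7−9)(7−4) = (−4)·6·(−2)·3 = 144 ≡ 1, so v_2 = 1^{−1} = 1 (mod 13).
  i = 3 (α = 1): (1−11)(1−7)(1−9)(1−4) = (−10)·(−6)·(−8)·(−3) = 1440 ≡ 10, so v_3 = 10^{−1} = 4 (mod 13).
  i = 4 (α = 9): (9−11)(9−7)(9−1)(9−4) = (−2)·2·8·5 = −160 ≡ 9, so v_4 = 9^{−1} = 3 (mod 13).
  i = 5 (α = 4): (4−11)(4−7)(4−1)(4−9) = (−7)·(−3)·3·(−5) = −315 ≡ 10, so v_5 = 10^{−1} = 4 (mod 13).
  v = [1, 1, 4, 3, 4].
Step 2: syndromes of r = [0, 6, 1, 3, 4] (all sums mod 13).
  S_0 = Σ v_i r_i = 1·0 + 1·6 + 4·1 + 3·3 + 4·4 = 35 ≡ 9.
  S_1 = Σ v_i α_i r_i = 1·11·0 + 1·7·6 + 4·1·1 + 3·9·3 + 4·4·4 = 191 ≡ 9.
  α_i^2 mod 13 = [4, 10, 1, 3, 3].
  S_2 = Σ v_i α_i^2 r_i = 1·4·0 + 1·10·6 + 4·1·1 + 3·3·3 + 4·3·4 = 139 ≡ 9.
  S = (9, 9, 9) ≠ 0, so r is not a codeword (an error is present).
Step 3: locate the error. For a single error e at position i, S_ℓ = v_i·e·α_i^ℓ, so α_err = S_1/S_0.
  S_0^{−1} = 9^{−1} = 3 (mod 13), so α_err = 9·3 = 27 ≡ 1 = α_3. Error position i = 3.
  Consistency check: S_2/S_1 = 9·3 = 27 ≡ 1 = α_err ✓ (single-error assumption holds).
Step 4: error magnitude e = S_0/v_3 = S_0·∏_{j≠3}(α_3 − α_j) = 9·10 = 90 ≡ 12 (mod 13).
Step 5: correct position 3: c_3 = r_3 − e = 1 − 12 ≡ 2 (mod 13). Hence c = [0, 6, 2, 3, 4].
  Check: interpolating c through the α_i gives m(x) = 10 + 5·x (degree < 2) with m(α_i) = c_i for every i, so c is indeed a codeword.


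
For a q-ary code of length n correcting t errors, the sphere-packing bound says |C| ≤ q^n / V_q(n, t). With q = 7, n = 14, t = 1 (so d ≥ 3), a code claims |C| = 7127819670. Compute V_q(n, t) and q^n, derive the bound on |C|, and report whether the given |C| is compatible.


V_q(n, t) = 85, q^n = 678223072849, Hamming bound = 7979094974, |C| = 7127819670 ≤ bound (satisfied).

Step 1: Compute V_q(n, t) = Σ_{j=0}^1 C(n, j) (q−1)^j.
  j = 0: C(14,0)·(6)^0 = 1·1 = 1.
  j = 1: C(14,1)·(6)^1 = 14·6 = 84.
  V_q(n, t) = 1 + 84 = 85.
Step 2: q^n = 7^14 = 678223072849.
Step 3: Hamming bound ⌊q^n / V_q(n,t)⌋ = ⌊678223072849/85⌋ = 7979094974.
Step 4: Compare |C| = 7127819670 to 7979094974: satisfied.
The claimed |C| lies below the Hamming bound.


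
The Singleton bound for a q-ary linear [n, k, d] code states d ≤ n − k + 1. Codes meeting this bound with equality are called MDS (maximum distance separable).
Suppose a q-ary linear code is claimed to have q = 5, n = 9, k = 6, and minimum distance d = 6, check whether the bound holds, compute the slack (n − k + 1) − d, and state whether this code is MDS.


Singleton RHS = n − k + 1 = 4, slack = -2, bound violated (no such code; not MDS).

Singleton bound: d ≤ n − k + 1.
Here n = 9, k = 6, so n − k + 1 = 4.
Given d = 6, check d ≤ 4: NO.
Slack = (n − k + 1) − d = -2.
The slack is negative: d = 6 exceeds n − k + 1 = 4 by 2, so the Singleton bound is violated and no linear [9, 6, 6]_5 code can exist. In particular it is not MDS (MDS requires d = n − k + 1 exactly).
Description: the claimed parameters are [9, 6, 6]_5; such a code would be impossible (violates the Singleton bound).


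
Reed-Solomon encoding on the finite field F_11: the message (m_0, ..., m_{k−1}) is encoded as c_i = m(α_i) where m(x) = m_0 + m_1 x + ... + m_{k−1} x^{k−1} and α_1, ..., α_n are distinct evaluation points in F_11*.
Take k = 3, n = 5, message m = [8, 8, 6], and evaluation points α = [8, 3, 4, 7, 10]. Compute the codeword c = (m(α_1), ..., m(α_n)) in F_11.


c = [5, 9, 4, 6, 6]

Message polynomial: m(x) = 8 + 8·x + 6·x^2 (mod 11).
For each evaluation point α_i, compute m(α_i) mod 11:
  α_1 = 8: Horner steps 6 → 1 → 5, so m(8) = 5.
  α_2 = 3: Horner steps 6 → 4 → 9, so m(3) = 9.
  α_3 = 4: Horner steps 6 → 10 → 4, so m(4) = 4.
  α_4 = 7: Horner steps 6 → 6 → 6, so m(7) = 6.
  α_5 = 10: Horner steps 6 → 2 → 6, so m(10) = 6.
Codeword c = [5, 9, 4, 6, 6] ∈ F_11^5.


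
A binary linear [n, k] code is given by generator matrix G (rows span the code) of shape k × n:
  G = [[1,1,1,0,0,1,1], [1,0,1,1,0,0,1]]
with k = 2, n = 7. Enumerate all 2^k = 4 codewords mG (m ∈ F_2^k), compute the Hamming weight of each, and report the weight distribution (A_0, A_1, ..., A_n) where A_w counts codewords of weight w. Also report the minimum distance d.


Weight distribution: A_0 = 1, A_3 = 1, A_4 = 1, A_5 = 1. Minimum distance d = 3.

Enumerate all 2^2 = 4 messages m ∈ F_2^2.
For each, compute codeword c = mG in F_2^7, then tally its weight.
  m = 00 → c = 0000000, weight = 0.
  m = 10 → c = 1110011, weight = 5.
  m = 01 → c = 1011001, weight = 4.
  m = 11 → c = 0101010, weight = 3.
Tally weights:
  weight 0: 1 codewords.
  weight 3: 1 codewords.
  weight 4: 1 codewords.
  weight 5: 1 codewords.
Minimum distance d = smallest w > 0 with A_w > 0 = 3.
Sanity: Σ A_w = 4 = 2^2 = 4 ✓.


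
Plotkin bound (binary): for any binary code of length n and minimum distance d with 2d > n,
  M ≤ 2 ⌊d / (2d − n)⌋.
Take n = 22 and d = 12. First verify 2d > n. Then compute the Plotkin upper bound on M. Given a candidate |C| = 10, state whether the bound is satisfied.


Plotkin bound M ≤ 12; given |C| = 10 ≤ bound (satisfied).

Check applicability: 2d = 24, n = 22.
2d − n = 2 > 0, so Plotkin applies.
Compute d/(2d−n) = 12/2 ≈ 6.0000.
⌊d/(2d−n)⌋ = 6.
Plotkin bound: M ≤ 2·6 = 12.
Given |C| = 10, check: satisfied.
This |C| is below the Plotkin bound.


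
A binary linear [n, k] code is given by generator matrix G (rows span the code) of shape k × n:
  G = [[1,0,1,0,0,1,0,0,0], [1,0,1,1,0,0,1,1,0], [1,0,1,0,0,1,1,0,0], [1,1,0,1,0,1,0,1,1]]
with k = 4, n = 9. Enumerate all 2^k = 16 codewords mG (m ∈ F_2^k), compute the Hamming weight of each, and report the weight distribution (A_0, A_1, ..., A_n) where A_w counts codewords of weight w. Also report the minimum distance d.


Weight distribution: A_0 = 1, A_1 = 1, A_3 = 3, A_4 = 5, A_5 = 3, A_6 = 2, A_7 = 1. Minimum distance d = 1.

Enumerate all 2^4 = 16 messages m ∈ F_2^4.
For each, compute codeword c = mG in F_2^9, then tally its weight.
  m = 0000 → c = 000000000, weight = 0.
  m = 1000 → c = 101001000, weight = 3.
  m = 0100 → c = 101100110, weight = 5.
  m = 1100 → c = 000101110, weight = 4.
  m = 0010 → c = 101001100, weight = 4.
  m = 1010 → c = 000000100, weight = 1.
  m = 0110 → c = 000101010, weight = 3.
  m = 1110 → c = 101100010, weight = 4.
  m = 0001 → c = 110101011, weight = 6.
  m = 1001 → c = 011100011, weight = 5.
  m = 0101 → c = 011001101, weight = 5.
  m = 1101 → c = 110000101, weight = 4.
  m = 0011 → c = 011100111, weight = 6.
  m = 1011 → c = 110101111, weight = 7.
  m = 0111 → c = 110000001, weight = 3.
  m = 1111 → c = 011001001, weight = 4.
Tally weights:
  weight 0: 1 codewords.
  weight 1: 1 codewords.
  weight 3: 3 codewords.
  weight 4: 5 codewords.
  weight 5: 3 codewords.
  weight 6: 2 codewords.
  weight 7: 1 codewords.
Minimum distance d = smallest w > 0 with A_w > 0 = 1.
Sanity: Σ A_w = 16 = 2^4 = 16 ✓.


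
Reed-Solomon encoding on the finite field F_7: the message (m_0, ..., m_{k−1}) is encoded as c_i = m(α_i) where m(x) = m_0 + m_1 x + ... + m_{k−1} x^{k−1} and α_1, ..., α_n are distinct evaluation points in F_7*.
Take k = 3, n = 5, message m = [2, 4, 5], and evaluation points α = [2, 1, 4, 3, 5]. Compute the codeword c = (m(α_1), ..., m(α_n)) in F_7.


c = [2, 4, 0, 3, 0]

Message polynomial: m(x) = 2 + 4·x + 5·x^2 (mod 7).
For each evaluation point α_i, compute m(α_i) mod 7:
  α_1 = 2: Horner steps 5 → 0 → 2, so m(2) = 2.
  α_2 = 1: Horner steps 5 → 2 → 4, so m(1) = 4.
  α_3 = 4: Horner steps 5 → 3 → 0, so m(4) = 0.
  α_4 = 3: Horner steps 5 → 5 → 3, so m(3) = 3.
  α_5 = 5: Horner steps 5 → 1 → 0, so m(5) = 0.
Codeword c = [2, 4, 0, 3, 0] ∈ F_7^5.


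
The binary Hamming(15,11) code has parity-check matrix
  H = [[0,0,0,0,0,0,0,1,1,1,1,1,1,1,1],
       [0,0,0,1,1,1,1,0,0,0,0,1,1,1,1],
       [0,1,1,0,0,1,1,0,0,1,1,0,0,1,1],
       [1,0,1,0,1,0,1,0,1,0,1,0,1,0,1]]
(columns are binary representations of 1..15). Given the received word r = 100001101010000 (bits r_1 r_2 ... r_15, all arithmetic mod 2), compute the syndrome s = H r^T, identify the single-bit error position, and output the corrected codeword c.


s = (0, 0, 1, 0)^T, error position = 2, corrected codeword c = 110001101010000

Compute s = H r^T mod 2 one row at a time:
  s_1 = 0 + 1 + 0 + 1 + 0 + 0 + 0 + 0 = 2 ≡ 0 (mod 2).
  s_2 = 0 + 0 + 1 + 1 + 0 + 0 + 0 + 0 = 2 ≡ 0 (mod 2).
  s_3 = 0 + 0 + 1 + 1 + 0 + 1 + 0 + 0 = 3 ≡ 1 (mod 2).
  s_4 = 1 + 0 + 0 + 1 + 1 + 1 + 0 + 0 = 4 ≡ 0 (mod 2).
s = (0, 0, 1, 0)^T — this equals column 2 of H (binary 0010), so error is at position 2.
Correct: flip bit 2 of r = 100001101010000 to get c = 110001101010000.


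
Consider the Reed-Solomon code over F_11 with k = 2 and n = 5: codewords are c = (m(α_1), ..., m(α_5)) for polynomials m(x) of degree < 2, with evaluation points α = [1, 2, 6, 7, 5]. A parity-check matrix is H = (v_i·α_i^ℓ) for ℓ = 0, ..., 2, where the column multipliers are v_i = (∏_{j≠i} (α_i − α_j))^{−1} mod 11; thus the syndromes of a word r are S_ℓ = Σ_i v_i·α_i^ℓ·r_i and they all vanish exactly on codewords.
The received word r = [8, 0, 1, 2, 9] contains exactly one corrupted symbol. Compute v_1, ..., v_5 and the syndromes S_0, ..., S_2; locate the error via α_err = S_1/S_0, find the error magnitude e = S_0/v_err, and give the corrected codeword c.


S = (4, 6, 9), error at position 4, error magnitude e = 9, c = [8, 0, 1, 4, 9].

Step 1: column multipliers v_i = (∏_{j≠i}(α_i − α_j))^{−1} mod 11.
  i = 1 (α = 1): (1−2)(1−6)(1−7)(1−5) = (−1)·(−5)·(−6)·(−4) = 120 ≡ 10, so v_1 = 10^{−1} = 10 (mod 11).
  i = 2 (α = 2): (2−1)(2−6)(2−7)(2−5) = 1·(−4)·(−5)·(−3) = −60 ≡ 6, so v_2 = 6^{−1} = 2 (mod 11).
  i = 3 (α = 6): (6−1)(6−2)(6−7)(6−5) = 5·4·(−1)·1 = −20 ≡ 2, so v_3 = 2^{−1} = 6 (mod 11).
  i = 4 (α = 7): (7−1)(7−2)(7−6)(7−5) = 6·5·1·2 = 60 ≡ 5, so v_4 = 5^{−1} = 9 (mod 11).
  i = 5 (α = 5): (5−1)(5−2)(5−6)(5−7) = 4·3·(−1)·(−2) = 24 ≡ 2, so v_5 = 2^{−1} = 6 (mod 11).
  v = [10, 2, 6, 9, 6].
Step 2: syndromes of r = [8, 0, 1, 2, 9] (all sums mod 11).
  S_0 = Σ v_i r_i = 10·8 + 2·0 + 6·1 + 9·2 + 6·9 = 158 ≡ 4.
  S_1 = Σ v_i α_i r_i = 10·1·8 + 2·2·0 + 6·6·1 + 9·7·2 + 6·5·9 = 512 ≡ 6.
  α_i^2 mod 11 = [1, 4, 3, 5, 3].
  S_2 = Σ v_i α_i^2 r_i = 10·1·8 + 2·4·0 + 6·3·1 + 9·5·2 + 6·3·9 = 350 ≡ 9.
  S = (4, 6, 9) ≠ 0, so r is not a codeword (an error is present).
Step 3: locate the error. For a single error e at position i, S_ℓ = v_i·e·α_i^ℓ, so α_err = S_1/S_0.
  S_0^{−1} = 4^{−1} = 3 (mod 11), so α_err = 6·3 = 18 ≡ 7 = α_4. Error position i = 4.
  Consistency check: S_2/S_1 = 9·2 = 18 ≡ 7 = α_err ✓ (single-error assumption holds).
Step 4: error magnitude e = S_0/v_4 = S_0·∏_{j≠4}(α_4 − α_j) = 4·5 = 20 ≡ 9 (mod 11).
Step 5: correct position 4: c_4 = r_4 − e = 2 − 9 ≡ 4 (mod 11). Hence c = [8, 0, 1, 4, 9].
  Check: interpolating c through the α_i gives m(x) = 5 + 3·x (degree < 2) with m(α_i) = c_i for every i, so c is indeed a codeword.


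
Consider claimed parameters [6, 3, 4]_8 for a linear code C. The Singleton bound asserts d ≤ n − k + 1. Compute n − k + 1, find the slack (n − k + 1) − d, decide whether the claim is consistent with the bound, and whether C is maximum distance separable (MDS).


Singleton RHS = n − k + 1 = 4, slack = 0, bound satisfied, MDS.

Singleton bound: d ≤ n − k + 1.
Here n = 6, k = 3, so n − k + 1 = 4.
Given d = 4, check d ≤ 4: YES.
Slack = (n − k + 1) − d = 0.
The code is MDS (slack = 0).
Description: the claimed parameters are [6, 3, 4]_8; such a code would be MDS (meets Singleton bound).


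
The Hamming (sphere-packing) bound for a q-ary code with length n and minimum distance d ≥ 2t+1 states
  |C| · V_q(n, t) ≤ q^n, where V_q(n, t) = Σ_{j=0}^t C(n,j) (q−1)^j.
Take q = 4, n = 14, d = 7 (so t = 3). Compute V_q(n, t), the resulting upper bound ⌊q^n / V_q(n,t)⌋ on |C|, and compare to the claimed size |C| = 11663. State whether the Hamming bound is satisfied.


V_q(n, t) = 10690, q^n = 268435456, Hamming bound = 25110, |C| = 11663 ≤ bound (satisfied).

Step 1: Compute V_q(n, t) = Σ_{j=0}^3 C(n, j) (q−1)^j.
  j = 0: C(14,0)·(3)^0 = 1·1 = 1.
  j = 1: C(14,1)·(3)^1 = 14·3 = 42.
  j = 2: C(14,2)·(3)^2 = 91·9 = 819.
  j = 3: C(14,3)·(3)^3 = 364·27 = 9828.
  V_q(n, t) = 1 + 42 + 819 + 9828 = 10690.
Step 2: q^n = 4^14 = 268435456.
Step 3: Hamming bound ⌊q^n / V_q(n,t)⌋ = ⌊268435456/10690⌋ = 25110.
Step 4: Compare |C| = 11663 to 25110: satisfied.
The claimed |C| lies below the Hamming bound.


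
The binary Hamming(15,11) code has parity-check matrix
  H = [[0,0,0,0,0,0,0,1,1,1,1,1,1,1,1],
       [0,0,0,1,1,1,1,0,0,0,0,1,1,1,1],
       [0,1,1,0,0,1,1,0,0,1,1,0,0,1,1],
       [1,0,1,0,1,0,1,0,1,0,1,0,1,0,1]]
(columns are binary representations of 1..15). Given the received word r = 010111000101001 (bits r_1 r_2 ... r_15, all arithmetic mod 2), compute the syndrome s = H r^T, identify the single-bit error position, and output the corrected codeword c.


s = (1, 1, 0, 0)^T, error position = 12, corrected codeword c = 010111000100001

Compute s = H r^T mod 2 one row at a time:
  s_1 = 0 + 0 + 1 + 0 + 1 + 0 + 0 + 1 = 3 ≡ 1 (mod 2).
  s_2 = 1 + 1 + 1 + 0 + 1 + 0 + 0 + 1 = 5 ≡ 1 (mod 2).
  s_3 = 1 + 0 + 1 + 0 + 1 + 0 + 0 + 1 = 4 ≡ 0 (mod 2).
  s_4 = 0 + 0 + 1 + 0 + 0 + 0 + 0 + 1 = 2 ≡ 0 (mod 2).
s = (1, 1, 0, 0)^T — this equals column 12 of H (binary 1100), so error is at position 12.
Correct: flip bit 12 of r = 010111000101001 to get c = 010111000100001.


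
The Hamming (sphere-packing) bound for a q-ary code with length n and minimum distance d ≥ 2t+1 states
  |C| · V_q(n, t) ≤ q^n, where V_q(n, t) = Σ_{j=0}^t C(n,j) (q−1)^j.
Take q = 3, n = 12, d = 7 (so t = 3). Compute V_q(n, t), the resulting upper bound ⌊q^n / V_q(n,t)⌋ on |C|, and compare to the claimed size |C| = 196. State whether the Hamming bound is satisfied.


V_q(n, t) = 2049, q^n = 531441, Hamming bound = 259, |C| = 196 ≤ bound (satisfied).

Step 1: Compute V_q(n, t) = Σ_{j=0}^3 C(n, j) (q−1)^j.
  j = 0: C(12,0)·(2)^0 = 1·1 = 1.
  j = 1: C(12,1)·(2)^1 = 12·2 = 24.
  j = 2: C(12,2)·(2)^2 = 66·4 = 264.
  j = 3: C(12,3)·(2)^3 = 220·8 = 1760.
  V_q(n, t) = 1 + 24 + 264 + 1760 = 2049.
Step 2: q^n = 3^12 = 531441.
Step 3: Hamming bound ⌊q^n / V_q(n,t)⌋ = ⌊531441/2049⌋ = 259.
Step 4: Compare |C| = 196 to 259: satisfied.
The claimed |C| lies below the Hamming bound.


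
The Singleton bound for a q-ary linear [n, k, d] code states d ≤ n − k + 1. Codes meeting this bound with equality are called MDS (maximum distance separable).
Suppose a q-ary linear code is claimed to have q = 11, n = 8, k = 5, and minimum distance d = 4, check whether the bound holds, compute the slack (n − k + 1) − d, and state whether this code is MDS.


Singleton RHS = n − k + 1 = 4, slack = 0, bound satisfied, MDS.

Singleton bound: d ≤ n − k + 1.
Here n = 8, k = 5, so n − k + 1 = 4.
Given d = 4, check d ≤ 4: YES.
Slack = (n − k + 1) − d = 0.
The code is MDS (slack = 0).
Description: the claimed parameters are [8, 5, 4]_11; such a code would be MDS (meets Singleton bound).


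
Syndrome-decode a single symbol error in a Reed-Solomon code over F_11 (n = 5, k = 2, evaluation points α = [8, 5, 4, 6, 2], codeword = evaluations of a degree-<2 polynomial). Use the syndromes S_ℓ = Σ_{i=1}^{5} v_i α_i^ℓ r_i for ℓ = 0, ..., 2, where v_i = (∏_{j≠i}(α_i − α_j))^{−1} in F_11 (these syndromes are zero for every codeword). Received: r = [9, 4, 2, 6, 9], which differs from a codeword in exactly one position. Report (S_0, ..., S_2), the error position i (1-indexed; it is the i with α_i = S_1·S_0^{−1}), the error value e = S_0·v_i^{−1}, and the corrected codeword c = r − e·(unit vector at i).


S = (10, 3, 2), error at position 1, error magnitude e = 10, c = [10, 4, 2, 6, 9].

Step 1: column multipliers v_i = (∏_{j≠i}(α_i − α_j))^{−1} mod 11.
  i = 1 (α = 8): (8−5)(8−4)(8−6)(8−2) = 3·4·2·6 = 144 ≡ 1, so v_1 = 1^{−1} = 1 (mod 11).
  i = 2 (α = 5): (5−8)(5−4)(5−6)(5−2) = (−3)·1·(−1)·3 = 9 ≡ 9, so v_2 = 9^{−1} = 5 (mod 11).
  i = 3 (α = 4): (4−8)(4−5)(4−6)(4−2) = (−4)·(−1)·(−2)·2 = −16 ≡ 6, so v_3 = 6^{−1} = 2 (mod 11).
  i = 4 (α = 6): (6−8)(6−5)(6−4)(6−2) = (−2)·1·2·4 = −16 ≡ 6, so v_4 = 6^{−1} = 2 (mod 11).
  i = 5 (α = 2): (2−8)(2−5)(2−4)(2−6) = (−6)·(−3)·(−2)·(−4) = 144 ≡ 1, so v_5 = 1^{−1} = 1 (mod 11).
  v = [1, 5, 2, 2, 1].
Step 2: syndromes of r = [9, 4, 2, 6, 9] (all sums mod 11).
  S_0 = Σ v_i r_i = 1·9 + 5·4 + 2·2 + 2·6 + 1·9 = 54 ≡ 10.
  S_1 = Σ v_i α_i r_i = 1·8·9 + 5·5·4 + 2·4·2 + 2·6·6 + 1·2·9 = 278 ≡ 3.
  α_i^2 mod 11 = [9, 3, 5, 3, 4].
  S_2 = Σ v_i α_i^2 r_i = 1·9·9 + 5·3·4 + 2·5·2 + 2·3·6 + 1·4·9 = 233 ≡ 2.
  S = (10, 3, 2) ≠ 0, so r is not a codeword (an error is present).
Step 3: locate the error. For a single error e at position i, S_ℓ = v_i·e·α_i^ℓ, so α_err = S_1/S_0.
  S_0^{−1} = 10^{−1} = 10 (mod 11), so α_err = 3·10 = 30 ≡ 8 = α_1. Error position i = 1.
  Consistency check: S_2/S_1 = 2·4 = 8 ≡ 8 = α_err ✓ (single-error assumption holds).
Step 4: error magnitude e = S_0/v_1 = S_0·∏_{j≠1}(α_1 − α_j) = 10·1 = 10 ≡ 10 (mod 11).
Step 5: correct position 1: c_1 = r_1 − e = 9 − 10 ≡ 10 (mod 11). Hence c = [10, 4, 2, 6, 9].
  Check: interpolating c through the α_i gives m(x) = 5 + 2·x (degree < 2) with m(α_i) = c_i for every i, so c is indeed a codeword.


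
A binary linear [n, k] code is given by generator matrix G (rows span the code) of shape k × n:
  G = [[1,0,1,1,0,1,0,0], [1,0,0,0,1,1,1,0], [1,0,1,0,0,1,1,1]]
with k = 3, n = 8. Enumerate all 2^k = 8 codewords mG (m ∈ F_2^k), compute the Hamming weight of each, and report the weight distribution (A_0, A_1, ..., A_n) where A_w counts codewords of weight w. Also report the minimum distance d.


Weight distribution: A_0 = 1, A_3 = 2, A_4 = 3, A_5 = 2. Minimum distance d = 3.

Enumerate all 2^3 = 8 messages m ∈ F_2^3.
For each, compute codeword c = mG in F_2^8, then tally its weight.
  m = 000 → c = 00000000, weight = 0.
  m = 100 → c = 10110100, weight = 4.
  m = 010 → c = 10001110, weight = 4.
  m = 110 → c = 00111010, weight = 4.
  m = 001 → c = 10100111, weight = 5.
  m = 101 → c = 00010011, weight = 3.
  m = 011 → c = 00101001, weight = 3.
  m = 111 → c = 10011101, weight = 5.
Tally weights:
  weight 0: 1 codewords.
  weight 3: 2 codewords.
  weight 4: 3 codewords.
  weight 5: 2 codewords.
Minimum distance d = smallest w > 0 with A_w > 0 = 3.
Sanity: Σ A_w = 8 = 2^3 = 8 ✓.


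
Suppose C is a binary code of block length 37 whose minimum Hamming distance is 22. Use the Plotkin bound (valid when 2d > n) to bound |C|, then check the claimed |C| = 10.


Plotkin bound M ≤ 6; given |C| = 10 > bound (violated).

Check applicability: 2d = 44, n = 37.
2d − n = 7 > 0, so Plotkin applies.
Compute d/(2d−n) = 22/7 ≈ 3.1429.
⌊d/(2d−n)⌋ = 3.
Plotkin bound: M ≤ 2·3 = 6.
Given |C| = 10, check: VIOLATED.
This |C| is above the Plotkin bound, so no binary code with n = 37, d = 22 and 10 codewords exists.


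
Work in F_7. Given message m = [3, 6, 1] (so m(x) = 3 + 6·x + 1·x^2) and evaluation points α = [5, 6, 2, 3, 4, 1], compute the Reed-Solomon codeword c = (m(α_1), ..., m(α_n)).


c = [2, 5, 5, 2, 1, 3]

Message polynomial: m(x) = 3 + 6·x + 1·x^2 (mod 7).
For each evaluation point α_i, compute m(α_i) mod 7:
  α_1 = 5: Horner steps 1 → 4 → 2, so m(5) = 2.
  α_2 = 6: Horner steps 1 → 5 → 5, so m(6) = 5.
  α_3 = 2: Horner steps 1 → 1 → 5, so m(2) = 5.
  α_4 = 3: Horner steps 1 → 2 → 2, so m(3) = 2.
  α_5 = 4: Horner steps 1 → 3 → 1, so m(4) = 1.
  α_6 = 1: Horner steps 1 → 0 → 3, so m(1) = 3.
Codeword c = [2, 5, 5, 2, 1, 3] ∈ F_7^6.


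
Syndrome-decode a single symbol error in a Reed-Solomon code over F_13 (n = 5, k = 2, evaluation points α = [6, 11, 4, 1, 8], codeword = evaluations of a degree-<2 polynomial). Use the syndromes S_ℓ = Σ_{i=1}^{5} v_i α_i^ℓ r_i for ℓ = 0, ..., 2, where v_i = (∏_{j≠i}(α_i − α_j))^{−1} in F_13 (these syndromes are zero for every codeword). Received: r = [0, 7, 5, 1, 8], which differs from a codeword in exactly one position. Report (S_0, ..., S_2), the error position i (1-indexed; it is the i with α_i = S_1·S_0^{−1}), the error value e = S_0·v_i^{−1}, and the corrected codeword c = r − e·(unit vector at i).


S = (6, 6, 6), error at position 4, error magnitude e = 8, c = [0, 7, 5, 6, 8].

Step 1: column multipliers v_i = (∏_{j≠i}(α_i − α_j))^{−1} mod 13.
  i = 1 (α = 6): (6−11)(6−4)(6−1)(6−8) = (−5)·2·5·(−2) = 100 ≡ 9, so v_1 = 9^{−1} = 3 (mod 13).
  i = 2 (α = 11): (11−6)(11−4)(11−1)(11−8) = 5·7·10·3 = 1050 ≡ 10, so v_2 = 10^{−1} = 4 (mod 13).
  i = 3 (α = 4): (4−6)(4−11)(4−1)(4−8) = (−2)·(−7)·3·(−4) = −168 ≡ 1, so v_3 = 1^{−1} = 1 (mod 13).
  i = 4 (α = 1): (1−6)(1−11)(1−4)(1−8) = (−5)·(−10)·(−3)·(−7) = 1050 ≡ 10, so v_4 = 10^{−1} = 4 (mod 13).
  i = 5 (α = 8): (8−6)(8−11)(8−4)(8−1) = 2·(−3)·4·7 = −168 ≡ 1, so v_5 = 1^{−1} = 1 (mod 13).
  v = [3, 4, 1, 4, 1].
Step 2: syndromes of r = [0, 7, 5, 1, 8] (all sums mod 13).
  S_0 = Σ v_i r_i = 3·0 + 4·7 + 1·5 + 4·1 + 1·8 = 45 ≡ 6.
  S_1 = Σ v_i α_i r_i = 3·6·0 + 4·11·7 + 1·4·5 + 4·1·1 + 1·8·8 = 396 ≡ 6.
  α_i^2 mod 13 = [10, 4, 3, 1, 12].
  S_2 = Σ v_i α_i^2 r_i = 3·10·0 + 4·4·7 + 1·3·5 + 4·1·1 + 1·12·8 = 227 ≡ 6.
  S = (6, 6, 6) ≠ 0, so r is not a codeword (an error is present).
Step 3: locate the error. For a single error e at position i, S_ℓ = v_i·e·α_i^ℓ, so α_err = S_1/S_0.
  S_0^{−1} = 6^{−1} = 11 (mod 13), so α_err = 6·11 = 66 ≡ 1 = α_4. Error position i = 4.
  Consistency check: S_2/S_1 = 6·11 = 66 ≡ 1 = α_err ✓ (single-error assumption holds).
Step 4: error magnitude e = S_0/v_4 = S_0·∏_{j≠4}(α_4 − α_j) = 6·10 = 60 ≡ 8 (mod 13).
Step 5: correct position 4: c_4 = r_4 − e = 1 − 8 ≡ 6 (mod 13). Hence c = [0, 7, 5, 6, 8].
  Check: interpolating c through the α_i gives m(x) = 2 + 4·x (degree < 2) with m(α_i) = c_i for every i, so c is indeed a codeword.


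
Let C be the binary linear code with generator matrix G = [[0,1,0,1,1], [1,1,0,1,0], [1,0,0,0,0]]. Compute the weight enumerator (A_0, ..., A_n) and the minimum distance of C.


Weight distribution: A_0 = 1, A_1 = 2, A_2 = 2, A_3 = 2, A_4 = 1. Minimum distance d = 1.

Enumerate all 2^3 = 8 messages m ∈ F_2^3.
For each, compute codeword c = mG in F_2^5, then tally its weight.
  m = 000 → c = 00000, weight = 0.
  m = 100 → c = 01011, weight = 3.
  m = 010 → c = 11010, weight = 3.
  m = 110 → c = 10001, weight = 2.
  m = 001 → c = 10000, weight = 1.
  m = 101 → c = 11011, weight = 4.
  m = 011 → c = 01010, weight = 2.
  m = 111 → c = 00001, weight = 1.
Tally weights:
  weight 0: 1 codewords.
  weight 1: 2 codewords.
  weight 2: 2 codewords.
  weight 3: 2 codewords.
  weight 4: 1 codewords.
Minimum distance d = smallest w > 0 with A_w > 0 = 1.
Sanity: Σ A_w = 8 = 2^3 = 8 ✓.


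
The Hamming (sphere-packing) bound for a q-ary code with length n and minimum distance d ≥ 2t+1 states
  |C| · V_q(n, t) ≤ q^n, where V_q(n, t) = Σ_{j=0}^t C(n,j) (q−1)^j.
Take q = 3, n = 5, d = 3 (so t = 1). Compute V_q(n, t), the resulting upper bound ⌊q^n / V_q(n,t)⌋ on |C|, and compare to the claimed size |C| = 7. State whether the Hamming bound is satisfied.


V_q(n, t) = 11, q^n = 243, Hamming bound = 22, |C| = 7 ≤ bound (satisfied).

Step 1: Compute V_q(n, t) = Σ_{j=0}^1 C(n, j) (q−1)^j.
  j = 0: C(5,0)·(2)^0 = 1·1 = 1.
  j = 1: C(5,1)·(2)^1 = 5·2 = 10.
  V_q(n, t) = 1 + 10 = 11.
Step 2: q^n = 3^5 = 243.
Step 3: Hamming bound ⌊q^n / V_q(n,t)⌋ = ⌊243/11⌋ = 22.
Step 4: Compare |C| = 7 to 22: satisfied.
The claimed |C| lies below the Hamming bound.


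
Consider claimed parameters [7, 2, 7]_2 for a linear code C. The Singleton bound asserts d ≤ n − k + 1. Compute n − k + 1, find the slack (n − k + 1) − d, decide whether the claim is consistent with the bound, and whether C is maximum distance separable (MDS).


Singleton RHS = n − k + 1 = 6, slack = -1, bound violated (no such code; not MDS).

Singleton bound: d ≤ n − k + 1.
Here n = 7, k = 2, so n − k + 1 = 6.
Given d = 7, check d ≤ 6: NO.
Slack = (n − k + 1) − d = -1.
The slack is negative: d = 7 exceeds n − k + 1 = 6 by 1, so the Singleton bound is violated and no linear [7, 2, 7]_2 code can exist. In particular it is not MDS (MDS requires d = n − k + 1 exactly).
Description: the claimed parameters are [7, 2, 7]_2; such a code would be impossible (violates the Singleton bound).


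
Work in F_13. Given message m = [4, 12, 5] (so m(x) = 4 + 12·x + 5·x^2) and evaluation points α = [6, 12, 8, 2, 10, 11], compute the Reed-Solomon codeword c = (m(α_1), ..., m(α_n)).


c = [9, 10, 4, 9, 0, 0]

Message polynomial: m(x) = 4 + 12·x + 5·x^2 (mod 13).
For each evaluation point α_i, compute m(α_i) mod 13:
  α_1 = 6: Horner steps 5 → 3 → 9, so m(6) = 9.
  α_2 = 12: Horner steps 5 → 7 → 10, so m(12) = 10.
  α_3 = 8: Horner steps 5 → 0 → 4, so m(8) = 4.
  α_4 = 2: Horner steps 5 → 9 → 9, so m(2) = 9.
  α_5 = 10: Horner steps 5 → 10 → 0, so m(10) = 0.
  α_6 = 11: Horner steps 5 → 2 → 0, so m(11) = 0.
Codeword c = [9, 10, 4, 9, 0, 0] ∈ F_13^6.


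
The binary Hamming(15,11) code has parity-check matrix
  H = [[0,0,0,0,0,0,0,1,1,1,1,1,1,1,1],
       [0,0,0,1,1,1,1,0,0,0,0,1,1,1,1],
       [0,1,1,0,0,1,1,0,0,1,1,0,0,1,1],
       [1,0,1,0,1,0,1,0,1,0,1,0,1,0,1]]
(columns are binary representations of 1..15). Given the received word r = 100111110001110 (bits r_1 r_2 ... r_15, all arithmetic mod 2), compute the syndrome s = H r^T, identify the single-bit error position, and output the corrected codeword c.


s = (0, 1, 1, 0)^T, error position = 6, corrected codeword c = 100110110001110

Compute s = H r^T mod 2 one row at a time:
  s_1 = 1 + 0 + 0 + 0 + 1 + 1 + 1 + 0 = 4 ≡ 0 (mod 2).
  s_2 = 1 + 1 + 1 + 1 + 1 + 1 + 1 + 0 = 7 ≡ 1 (mod 2).
  s_3 = 0 + 0 + 1 + 1 + 0 + 0 + 1 + 0 = 3 ≡ 1 (mod 2).
  s_4 = 1 + 0 + 1 + 1 + 0 + 0 + 1 + 0 = 4 ≡ 0 (mod 2).
s = (0, 1, 1, 0)^T — this equals column 6 of H (binary 0110), so error is at position 6.
Correct: flip bit 6 of r = 100111110001110 to get c = 100110110001110.


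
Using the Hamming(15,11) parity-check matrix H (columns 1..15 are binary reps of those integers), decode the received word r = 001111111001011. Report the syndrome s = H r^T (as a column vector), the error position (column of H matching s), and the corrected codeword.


s = (1, 1, 1, 1)^T, error position = 15, corrected codeword c = 001111111001010

Compute s = H r^T mod 2 one row at a time:
  s_1 = 1 + 1 + 0 + 0 + 1 + 0 + 1 + 1 = 5 ≡ 1 (mod 2).
  s_2 = 1 + 1 + 1 + 1 + 1 + 0 + 1 + 1 = 7 ≡ 1 (mod 2).
  s_3 = 0 + 1 + 1 + 1 + 0 + 0 + 1 + 1 = 5 ≡ 1 (mod 2).
  s_4 = 0 + 1 + 1 + 1 + 1 + 0 + 0 + 1 = 5 ≡ 1 (mod 2).
s = (1, 1, 1, 1)^T — this equals column 15 of H (binary 1111), so error is at position 15.
Correct: flip bit 15 of r = 001111111001011 to get c = 001111111001010.


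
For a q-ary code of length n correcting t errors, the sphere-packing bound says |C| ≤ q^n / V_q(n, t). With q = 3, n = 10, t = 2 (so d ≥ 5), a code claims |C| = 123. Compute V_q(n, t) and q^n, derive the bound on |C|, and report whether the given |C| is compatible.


V_q(n, t) = 201, q^n = 59049, Hamming bound = 293, |C| = 123 ≤ bound (satisfied).

Step 1: Compute V_q(n, t) = Σ_{j=0}^2 C(n, j) (q−1)^j.
  j = 0: C(10,0)·(2)^0 = 1·1 = 1.
  j = 1: C(10,1)·(2)^1 = 10·2 = 20.
  j = 2: C(10,2)·(2)^2 = 45·4 = 180.
  V_q(n, t) = 1 + 20 + 180 = 201.
Step 2: q^n = 3^10 = 59049.
Step 3: Hamming bound ⌊q^n / V_q(n,t)⌋ = ⌊59049/201⌋ = 293.
Step 4: Compare |C| = 123 to 293: satisfied.
The claimed |C| lies below the Hamming bound.


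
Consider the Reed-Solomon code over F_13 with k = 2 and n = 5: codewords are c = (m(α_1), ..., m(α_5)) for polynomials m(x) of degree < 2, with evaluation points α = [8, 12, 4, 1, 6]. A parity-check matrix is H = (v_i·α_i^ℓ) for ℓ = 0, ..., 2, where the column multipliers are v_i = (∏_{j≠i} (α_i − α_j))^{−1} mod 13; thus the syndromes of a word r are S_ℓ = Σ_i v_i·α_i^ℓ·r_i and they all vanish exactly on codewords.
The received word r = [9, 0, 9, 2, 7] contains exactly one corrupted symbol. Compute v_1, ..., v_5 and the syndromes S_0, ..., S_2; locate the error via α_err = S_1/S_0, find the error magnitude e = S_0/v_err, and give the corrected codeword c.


S = (10, 1, 4), error at position 3, error magnitude e = 4, c = [9, 0, 5, 2, 7].

Step 1: column multipliers v_i = (∏_{j≠i}(α_i − α_j))^{−1} mod 13.
  i = 1 (α = 8): (8−12)(8−4)(8−1)(8−6) = (−4)·4·7·2 = −224 ≡ 10, so v_1 = 10^{−1} = 4 (mod 13).
  i = 2 (α = 12): (12−8)(12−4)(12−1)(12−6) = 4·8·11·6 = 2112 ≡ 6, so v_2 = 6^{−1} = 11 (mod 13).
  i = 3 (α = 4): (4−8)(4−12)(4−1)(4−6) = (−4)·(−8)·3·(−2) = −192 ≡ 3, so v_3 = 3^{−1} = 9 (mod 13).
  i = 4 (α = 1): (1−8)(1−12)(1−4)(1−6) = (−7)·(−11)·(−3)·(−5) = 1155 ≡ 11, so v_4 = 11^{−1} = 6 (mod 13).
  i = 5 (α = 6): (6−8)(6−12)(6−4)(6−1) = (−2)·(−6)·2·5 = 120 ≡ 3, so v_5 = 3^{−1} = 9 (mod 13).
  v = [4, 11, 9, 6, 9].
Step 2: syndromes of r = [9, 0, 9, 2, 7] (all sums mod 13).
  S_0 = Σ v_i r_i = 4·9 + 11·0 + 9·9 + 6·2 + 9·7 = 192 ≡ 10.
  S_1 = Σ v_i α_i r_i = 4·8·9 + 11·12·0 + 9·4·9 + 6·1·2 + 9·6·7 = 1002 ≡ 1.
  α_i^2 mod 13 = [12, 1, 3, 1, 10].
  S_2 = Σ v_i α_i^2 r_i = 4·12·9 + 11·1·0 + 9·3·9 + 6·1·2 + 9·10·7 = 1317 ≡ 4.
  S = (10, 1, 4) ≠ 0, so r is not a codeword (an error is present).
Step 3: locate the error. For a single error e at position i, S_ℓ = v_i·e·α_i^ℓ, so α_err = S_1/S_0.
  S_0^{−1} = 10^{−1} = 4 (mod 13), so α_err = 1·4 = 4 ≡ 4 = α_3. Error position i = 3.
  Consistency check: S_2/S_1 = 4·1 = 4 ≡ 4 = α_err ✓ (single-error assumption holds).
Step 4: error magnitude e = S_0/v_3 = S_0·∏_{j≠3}(α_3 − α_j) = 10·3 = 30 ≡ 4 (mod 13).
Step 5: correct position 3: c_3 = r_3 − e = 9 − 4 ≡ 5 (mod 13). Hence c = [9, 0, 5, 2, 7].
  Check: interpolating c through the α_i gives m(x) = 1 + 1·x (degree < 2) with m(α_i) = c_i for every i, so c is indeed a codeword.
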